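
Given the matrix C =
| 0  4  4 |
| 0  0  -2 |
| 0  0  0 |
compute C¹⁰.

C is strictly triangular, hence nilpotent: C³ = 0, so C¹⁰ = 0.

[[0, 0, 0], [0, 0, 0], [0, 0, 0]]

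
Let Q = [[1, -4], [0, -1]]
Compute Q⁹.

[[1, -4], [0, -1]]

Q² = I (check: tr Q = 0 and det Q = -1), so Q⁹ = Q since 9 is odd.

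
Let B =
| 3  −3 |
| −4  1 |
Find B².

[[21, −12], [−16, 13]]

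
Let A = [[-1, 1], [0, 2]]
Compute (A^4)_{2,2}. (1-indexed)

16

A^2 = [[1, 1], [0, 4]]
A^3 = [[-1, 3], [0, 8]]
A^4 = [[1, 5], [0, 16]]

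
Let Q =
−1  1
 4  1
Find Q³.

[[−5, 5], [20, 5]]

Q² = [[5, 0], [0, 5]]
Q³ = [[−5, 5], [20, 5]]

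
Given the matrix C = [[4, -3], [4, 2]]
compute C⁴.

C² = [[4, -18], [24, -8]]
C³ = [[-56, -48], [64, -88]]
C⁴ = [[-416, 72], [-96, -368]]

[[-416, 72], [-96, -368]]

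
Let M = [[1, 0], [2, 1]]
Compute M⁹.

M = I + N where N = [[0, 0], [2, 0]] is strictly lower-triangular, so N² = 0.
(I + N)⁹ = I + 9·N = [[1, 0], [18, 1]].

[[1, 0], [18, 1]]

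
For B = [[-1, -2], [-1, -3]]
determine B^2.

[[3, 8], [4, 11]]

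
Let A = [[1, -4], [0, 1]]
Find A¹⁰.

A = I + N where N = [[0, -4], [0, 0]] is strictly upper-triangular, so N² = 0.
(I + N)¹⁰ = I + 10·N = [[1, -40], [0, 1]].

[[1, -40], [0, 1]]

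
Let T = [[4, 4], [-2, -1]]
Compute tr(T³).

-9

T² = [[8, 12], [-6, -7]]
T³ = [[8, 20], [-10, -17]]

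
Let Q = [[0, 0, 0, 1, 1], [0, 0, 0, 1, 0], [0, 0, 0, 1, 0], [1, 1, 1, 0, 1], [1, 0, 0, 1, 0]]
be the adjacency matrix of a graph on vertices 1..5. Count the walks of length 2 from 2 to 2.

1

The number of length-2 walks from vertex 2 to vertex 2 is entry (2,2) of Q², where Q is the adjacency matrix.
Q² = [[2, 1, 1, 1, 1], [1, 1, 1, 0, 1], [1, 1, 1, 0, 1], [1, 0, 0, 4, 1], [1, 1, 1, 1, 2]]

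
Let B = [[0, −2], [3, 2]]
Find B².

[[−6, −4], [6, −2]]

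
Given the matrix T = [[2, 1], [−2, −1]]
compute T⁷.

T² = T (a projection; rank 1, trace 1), so T⁷ = T.

[[2, 1], [−2, −1]]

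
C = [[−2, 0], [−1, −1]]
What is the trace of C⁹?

−513

tr C = −3 and det C = 2, so the characteristic polynomial is λ² − (−3)λ + (2) with roots −1 and −2.
Eigenvectors give P = [[0, 1], [−1, 1]] with P⁻¹ = [[1, −1], [1, 0]], and C = P·diag(−1, −2)·P⁻¹.
Then C⁹ = P·diag(−1, −512)·P⁻¹ = [[0, −512], [1, −512]] · [[1, −1], [1, 0]] = [[−512, 0], [−511, −1]].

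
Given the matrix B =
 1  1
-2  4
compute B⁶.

[[-601, 665], [-1330, 1394]]

tr B = 5 and det B = 6, so the characteristic polynomial is λ² − (5)λ + (6) with roots 3 and 2.
Eigenvectors give P = [[-1, 1], [-2, 1]] with P⁻¹ = [[1, -1], [2, -1]], and B = P·diag(3, 2)·P⁻¹.
Then B⁶ = P·diag(729, 64)·P⁻¹ = [[-729, 64], [-1458, 64]] · [[1, -1], [2, -1]] = [[-601, 665], [-1330, 1394]].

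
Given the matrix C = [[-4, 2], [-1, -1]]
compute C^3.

tr C = -5 and det C = 6, so the characteristic polynomial is λ² − (-5)λ + (6) with roots -2 and -3.
Eigenvectors give P = [[1, -2], [1, -1]] with P⁻¹ = [[-1, 2], [-1, 1]], and C = P·diag(-2, -3)·P⁻¹.
Then C^3 = P·diag(-8, -27)·P⁻¹ = [[-8, 54], [-8, 27]] · [[-1, 2], [-1, 1]] = [[-46, 38], [-19, 11]].

[[-46, 38], [-19, 11]]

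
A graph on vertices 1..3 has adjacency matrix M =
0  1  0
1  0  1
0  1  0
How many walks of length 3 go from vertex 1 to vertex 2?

2

The number of length-3 walks from vertex 1 to vertex 2 is entry (1,2) of M³, where M is the adjacency matrix.
M² = [[1, 0, 1], [0, 2, 0], [1, 0, 1]]
M³ = [[0, 2, 0], [2, 0, 2], [0, 2, 0]]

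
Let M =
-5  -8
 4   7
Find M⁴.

[[-79, -160], [80, 161]]

tr M = 2 and det M = -3, so the characteristic polynomial is λ² − (2)λ + (-3) with roots 3 and -1.
Eigenvectors give P = [[1, 2], [-1, -1]] with P⁻¹ = [[-1, -2], [1, 1]], and M = P·diag(3, -1)·P⁻¹.
Then M⁴ = P·diag(81, 1)·P⁻¹ = [[81, 2], [-81, -1]] · [[-1, -2], [1, 1]] = [[-79, -160], [80, 161]].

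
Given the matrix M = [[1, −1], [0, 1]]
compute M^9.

[[1, −9], [0, 1]]

M = I + N where N = [[0, −1], [0, 0]] is strictly upper-triangular, so N^2 = 0.
(I + N)^9 = I + 9·N = [[1, −9], [0, 1]].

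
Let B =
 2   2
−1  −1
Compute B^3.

B² = B (a projection; rank 1, trace 1), so B^3 = B.

[[2, 2], [−1, −1]]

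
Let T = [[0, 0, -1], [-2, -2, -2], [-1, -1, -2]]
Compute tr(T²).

14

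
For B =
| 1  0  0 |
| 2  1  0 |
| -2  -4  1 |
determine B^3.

[[1, 0, 0], [6, 1, 0], [-30, -12, 1]]

B = I + N where N = [[0, 0, 0], [2, 0, 0], [-2, -4, 0]] is strictly lower-triangular, so N^3 = 0.
(I + N)^3 = I + 3·N + 3·N^2 = [[1, 0, 0], [6, 1, 0], [-30, -12, 1]].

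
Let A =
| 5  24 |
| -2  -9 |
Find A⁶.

[[-2183, -8736], [728, 2913]]

tr A = -4 and det A = 3, so the characteristic polynomial is λ² − (-4)λ + (3) with roots -3 and -1.
Eigenvectors give P = [[-3, 4], [1, -1]] with P⁻¹ = [[1, 4], [1, 3]], and A = P·diag(-3, -1)·P⁻¹.
Then A⁶ = P·diag(729, 1)·P⁻¹ = [[-2187, 4], [729, -1]] · [[1, 4], [1, 3]] = [[-2183, -8736], [728, 2913]].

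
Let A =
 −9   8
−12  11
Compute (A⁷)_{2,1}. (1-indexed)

tr A = 2 and det A = −3, so the characteristic polynomial is λ² − (2)λ + (−3) with roots 3 and −1.
Eigenvectors give P = [[−2, 1], [−3, 1]] with P⁻¹ = [[1, −1], [3, −2]], and A = P·diag(3, −1)·P⁻¹.
Then A⁷ = P·diag(2187, −1)·P⁻¹ = [[−4374, −1], [−6561, −1]] · [[1, −1], [3, −2]] = [[−4377, 4376], [−6564, 6563]].

−6564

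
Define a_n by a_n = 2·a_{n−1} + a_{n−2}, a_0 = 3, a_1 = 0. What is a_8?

507

With companion matrix A = [[2, 1], [1, 0]], [a_n, a_{n−1}]ᵀ = A·[a_{n−1}, a_{n−2}]ᵀ, so [a_8, a_7]ᵀ = A⁷·[a_1, a_0]ᵀ.
A⁷ = [[408, 169], [169, 70]], giving [a_8, a_7]ᵀ = [[507], [210]].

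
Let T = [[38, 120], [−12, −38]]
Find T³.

tr T = 0 and det T = −4, so the characteristic polynomial is λ² − (0)λ + (−4) with roots 2 and −2.
Eigenvectors give P = [[10, −3], [−3, 1]] with P⁻¹ = [[1, 3], [3, 10]], and T = P·diag(2, −2)·P⁻¹.
Then T³ = P·diag(8, −8)·P⁻¹ = [[80, 24], [−24, −8]] · [[1, 3], [3, 10]] = [[152, 480], [−48, −152]].

[[152, 480], [−48, −152]]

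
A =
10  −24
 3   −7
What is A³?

tr A = 3 and det A = 2, so the characteristic polynomial is λ² − (3)λ + (2) with roots 1 and 2.
Eigenvectors give P = [[8, 3], [3, 1]] with P⁻¹ = [[−1, 3], [3, −8]], and A = P·diag(1, 2)·P⁻¹.
Then A³ = P·diag(1, 8)·P⁻¹ = [[8, 24], [3, 8]] · [[−1, 3], [3, −8]] = [[64, −168], [21, −55]].

[[64, −168], [21, −55]]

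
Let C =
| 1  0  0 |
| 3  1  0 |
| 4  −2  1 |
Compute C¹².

C = I + N where N = [[0, 0, 0], [3, 0, 0], [4, −2, 0]] is strictly lower-triangular, so N³ = 0.
(I + N)¹² = I + 12·N + 66·N² = [[1, 0, 0], [36, 1, 0], [−348, −24, 1]].

[[1, 0, 0], [36, 1, 0], [−348, −24, 1]]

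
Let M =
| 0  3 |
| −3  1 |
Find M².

[[−9, 3], [−3, −8]]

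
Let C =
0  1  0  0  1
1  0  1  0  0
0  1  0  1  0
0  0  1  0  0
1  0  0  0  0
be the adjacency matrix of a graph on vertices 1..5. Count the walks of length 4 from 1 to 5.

The number of length-4 walks from vertex 1 to vertex 5 is entry (1,5) of C⁴, where C is the adjacency matrix.
C² = [[2, 0, 1, 0, 0], [0, 2, 0, 1, 1], [1, 0, 2, 0, 0], [0, 1, 0, 1, 0], [0, 1, 0, 0, 1]]
C³ = [[0, 3, 0, 1, 2], [3, 0, 3, 0, 0], [0, 3, 0, 2, 1], [1, 0, 2, 0, 0], [2, 0, 1, 0, 0]]
C⁴ = [[5, 0, 4, 0, 0], [0, 6, 0, 3, 3], [4, 0, 5, 0, 0], [0, 3, 0, 2, 1], [0, 3, 0, 1, 2]]

0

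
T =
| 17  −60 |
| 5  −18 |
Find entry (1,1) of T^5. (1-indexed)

tr T = −1 and det T = −6, so the characteristic polynomial is λ² − (−1)λ + (−6) with roots −3 and 2.
Eigenvectors give P = [[3, 4], [1, 1]] with P⁻¹ = [[−1, 4], [1, −3]], and T = P·diag(−3, 2)·P⁻¹.
Then T^5 = P·diag(−243, 32)·P⁻¹ = [[−729, 128], [−243, 32]] · [[−1, 4], [1, −3]] = [[857, −3300], [275, −1068]].

857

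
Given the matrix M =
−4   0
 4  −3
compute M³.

[[−64, 0], [148, −27]]

M² = [[16, 0], [−28, 9]]
M³ = [[−64, 0], [148, −27]]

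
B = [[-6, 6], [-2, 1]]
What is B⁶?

tr B = -5 and det B = 6, so the characteristic polynomial is λ² − (-5)λ + (6) with roots -2 and -3.
Eigenvectors give P = [[-3, 2], [-2, 1]] with P⁻¹ = [[1, -2], [2, -3]], and B = P·diag(-2, -3)·P⁻¹.
Then B⁶ = P·diag(64, 729)·P⁻¹ = [[-192, 1458], [-128, 729]] · [[1, -2], [2, -3]] = [[2724, -3990], [1330, -1931]].

[[2724, -3990], [1330, -1931]]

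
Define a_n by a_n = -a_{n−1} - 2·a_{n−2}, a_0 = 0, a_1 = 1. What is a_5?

-1

With companion matrix T = [[-1, -2], [1, 0]], [a_n, a_{n−1}]ᵀ = T·[a_{n−1}, a_{n−2}]ᵀ, so [a_5, a_4]ᵀ = T⁴·[a_1, a_0]ᵀ.
T⁴ = [[-1, -6], [3, 2]], giving [a_5, a_4]ᵀ = [[-1], [3]].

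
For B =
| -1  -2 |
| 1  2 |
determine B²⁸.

B² = B (a projection; rank 1, trace 1), so B²⁸ = B.

[[-1, -2], [1, 2]]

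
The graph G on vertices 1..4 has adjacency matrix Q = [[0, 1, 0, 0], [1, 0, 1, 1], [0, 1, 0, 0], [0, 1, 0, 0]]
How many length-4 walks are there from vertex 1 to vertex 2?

0

The number of length-4 walks from vertex 1 to vertex 2 is entry (1,2) of Q^4, where Q is the adjacency matrix.
Q^2 = [[1, 0, 1, 1], [0, 3, 0, 0], [1, 0, 1, 1], [1, 0, 1, 1]]
Q^3 = [[0, 3, 0, 0], [3, 0, 3, 3], [0, 3, 0, 0], [0, 3, 0, 0]]
Q^4 = [[3, 0, 3, 3], [0, 9, 0, 0], [3, 0, 3, 3], [3, 0, 3, 3]]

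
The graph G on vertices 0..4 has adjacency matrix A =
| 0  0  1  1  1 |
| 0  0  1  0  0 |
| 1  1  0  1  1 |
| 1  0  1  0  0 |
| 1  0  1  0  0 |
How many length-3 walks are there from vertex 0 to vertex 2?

6

The number of length-3 walks from vertex 0 to vertex 2 is entry (0,2) of A^3, where A is the adjacency matrix.
A^2 = [[3, 1, 2, 1, 1], [1, 1, 0, 1, 1], [2, 0, 4, 1, 1], [1, 1, 1, 2, 2], [1, 1, 1, 2, 2]]
A^3 = [[4, 2, 6, 5, 5], [2, 0, 4, 1, 1], [6, 4, 4, 6, 6], [5, 1, 6, 2, 2], [5, 1, 6, 2, 2]]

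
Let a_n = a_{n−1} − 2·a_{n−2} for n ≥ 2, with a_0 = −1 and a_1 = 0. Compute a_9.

−6

With companion matrix C = [[1, −2], [1, 0]], [a_n, a_{n−1}]ᵀ = C·[a_{n−1}, a_{n−2}]ᵀ, so [a_9, a_8]ᵀ = C^8·[a_1, a_0]ᵀ.
C^8 = [[−17, 6], [−3, −14]], giving [a_9, a_8]ᵀ = [[−6], [14]].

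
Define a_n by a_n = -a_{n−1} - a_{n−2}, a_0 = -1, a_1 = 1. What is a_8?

0

With companion matrix A = [[-1, -1], [1, 0]], [a_n, a_{n−1}]ᵀ = A·[a_{n−1}, a_{n−2}]ᵀ, so [a_8, a_7]ᵀ = A^7·[a_1, a_0]ᵀ.
A^7 = [[-1, -1], [1, 0]], giving [a_8, a_7]ᵀ = [[0], [1]].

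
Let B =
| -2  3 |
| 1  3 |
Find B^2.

[[7, 3], [1, 12]]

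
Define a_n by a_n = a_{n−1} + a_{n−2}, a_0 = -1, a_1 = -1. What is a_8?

-34

With companion matrix Q = [[1, 1], [1, 0]], [a_n, a_{n−1}]ᵀ = Q·[a_{n−1}, a_{n−2}]ᵀ, so [a_8, a_7]ᵀ = Q⁷·[a_1, a_0]ᵀ.
Q⁷ = [[21, 13], [13, 8]], giving [a_8, a_7]ᵀ = [[-34], [-21]].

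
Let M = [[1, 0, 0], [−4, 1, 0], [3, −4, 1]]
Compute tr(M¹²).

3

M = I + N where N = [[0, 0, 0], [−4, 0, 0], [3, −4, 0]] is strictly lower-triangular, so N³ = 0.
(I + N)¹² = I + 12·N + 66·N² = [[1, 0, 0], [−48, 1, 0], [1092, −48, 1]].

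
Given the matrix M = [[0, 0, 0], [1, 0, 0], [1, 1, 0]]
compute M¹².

[[0, 0, 0], [0, 0, 0], [0, 0, 0]]

M is strictly triangular, hence nilpotent: M³ = 0, so M¹² = 0.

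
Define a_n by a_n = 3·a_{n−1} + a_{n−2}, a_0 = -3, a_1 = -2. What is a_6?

-1047

With companion matrix C = [[3, 1], [1, 0]], [a_n, a_{n−1}]ᵀ = C·[a_{n−1}, a_{n−2}]ᵀ, so [a_6, a_5]ᵀ = C⁵·[a_1, a_0]ᵀ.
C⁵ = [[360, 109], [109, 33]], giving [a_6, a_5]ᵀ = [[-1047], [-317]].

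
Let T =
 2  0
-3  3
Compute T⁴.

T² = [[4, 0], [-15, 9]]
T³ = [[8, 0], [-57, 27]]
T⁴ = [[16, 0], [-195, 81]]

[[16, 0], [-195, 81]]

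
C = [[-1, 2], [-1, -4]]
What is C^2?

[[-1, -10], [5, 14]]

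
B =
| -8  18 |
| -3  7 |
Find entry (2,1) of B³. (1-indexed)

tr B = -1 and det B = -2, so the characteristic polynomial is λ² − (-1)λ + (-2) with roots 1 and -2.
Eigenvectors give P = [[-2, 3], [-1, 1]] with P⁻¹ = [[1, -3], [1, -2]], and B = P·diag(1, -2)·P⁻¹.
Then B³ = P·diag(1, -8)·P⁻¹ = [[-2, -24], [-1, -8]] · [[1, -3], [1, -2]] = [[-26, 54], [-9, 19]].

-9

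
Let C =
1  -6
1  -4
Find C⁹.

[[1021, -3066], [511, -1534]]

tr C = -3 and det C = 2, so the characteristic polynomial is λ² − (-3)λ + (2) with roots -1 and -2.
Eigenvectors give P = [[3, -2], [1, -1]] with P⁻¹ = [[1, -2], [1, -3]], and C = P·diag(-1, -2)·P⁻¹.
Then C⁹ = P·diag(-1, -512)·P⁻¹ = [[-3, 1024], [-1, 512]] · [[1, -2], [1, -3]] = [[1021, -3066], [511, -1534]].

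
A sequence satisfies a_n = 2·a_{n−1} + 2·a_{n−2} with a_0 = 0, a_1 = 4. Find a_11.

73088

With companion matrix Q = [[2, 2], [1, 0]], [a_n, a_{n−1}]ᵀ = Q·[a_{n−1}, a_{n−2}]ᵀ, so [a_11, a_10]ᵀ = Q^10·[a_1, a_0]ᵀ.
Q^10 = [[18272, 13376], [6688, 4896]], giving [a_11, a_10]ᵀ = [[73088], [26752]].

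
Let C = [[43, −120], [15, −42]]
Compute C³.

tr C = 1 and det C = −6, so the characteristic polynomial is λ² − (1)λ + (−6) with roots 3 and −2.
Eigenvectors give P = [[−3, −8], [−1, −3]] with P⁻¹ = [[−3, 8], [1, −3]], and C = P·diag(3, −2)·P⁻¹.
Then C³ = P·diag(27, −8)·P⁻¹ = [[−81, 64], [−27, 24]] · [[−3, 8], [1, −3]] = [[307, −840], [105, −288]].

[[307, −840], [105, −288]]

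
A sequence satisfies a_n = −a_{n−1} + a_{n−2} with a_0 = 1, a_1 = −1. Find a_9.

−55

With companion matrix B = [[−1, 1], [1, 0]], [a_n, a_{n−1}]ᵀ = B·[a_{n−1}, a_{n−2}]ᵀ, so [a_9, a_8]ᵀ = B^8·[a_1, a_0]ᵀ.
B^8 = [[34, −21], [−21, 13]], giving [a_9, a_8]ᵀ = [[−55], [34]].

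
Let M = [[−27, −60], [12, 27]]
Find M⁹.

[[−177147, −393660], [78732, 177147]]

tr M = 0 and det M = −9, so the characteristic polynomial is λ² − (0)λ + (−9) with roots 3 and −3.
Eigenvectors give P = [[2, −5], [−1, 2]] with P⁻¹ = [[−2, −5], [−1, −2]], and M = P·diag(3, −3)·P⁻¹.
Then M⁹ = P·diag(19683, −19683)·P⁻¹ = [[39366, 98415], [−19683, −39366]] · [[−2, −5], [−1, −2]] = [[−177147, −393660], [78732, 177147]].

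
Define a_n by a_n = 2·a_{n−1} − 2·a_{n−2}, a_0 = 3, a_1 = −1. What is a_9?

With companion matrix M = [[2, −2], [1, 0]], [a_n, a_{n−1}]ᵀ = M·[a_{n−1}, a_{n−2}]ᵀ, so [a_9, a_8]ᵀ = M⁸·[a_1, a_0]ᵀ.
M⁸ = [[16, 0], [0, 16]], giving [a_9, a_8]ᵀ = [[−16], [48]].

−16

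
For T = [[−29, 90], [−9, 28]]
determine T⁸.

tr T = −1 and det T = −2, so the characteristic polynomial is λ² − (−1)λ + (−2) with roots −2 and 1.
Eigenvectors give P = [[−10, −3], [−3, −1]] with P⁻¹ = [[−1, 3], [3, −10]], and T = P·diag(−2, 1)·P⁻¹.
Then T⁸ = P·diag(256, 1)·P⁻¹ = [[−2560, −3], [−768, −1]] · [[−1, 3], [3, −10]] = [[2551, −7650], [765, −2294]].

[[2551, −7650], [765, −2294]]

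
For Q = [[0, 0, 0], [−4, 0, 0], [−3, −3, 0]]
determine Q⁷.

[[0, 0, 0], [0, 0, 0], [0, 0, 0]]

Q is strictly triangular, hence nilpotent: Q³ = 0, so Q⁷ = 0.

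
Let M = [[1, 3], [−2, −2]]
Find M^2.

[[−5, −3], [2, −2]]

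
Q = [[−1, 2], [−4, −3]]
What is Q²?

[[−7, −8], [16, 1]]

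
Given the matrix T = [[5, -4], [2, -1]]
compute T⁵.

[[485, -484], [242, -241]]

tr T = 4 and det T = 3, so the characteristic polynomial is λ² − (4)λ + (3) with roots 3 and 1.
Eigenvectors give P = [[-2, -1], [-1, -1]] with P⁻¹ = [[-1, 1], [1, -2]], and T = P·diag(3, 1)·P⁻¹.
Then T⁵ = P·diag(243, 1)·P⁻¹ = [[-486, -1], [-243, -1]] · [[-1, 1], [1, -2]] = [[485, -484], [242, -241]].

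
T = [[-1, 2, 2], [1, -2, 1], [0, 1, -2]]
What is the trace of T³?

-41

T² = [[3, -4, -4], [-3, 7, -2], [1, -4, 5]]
T³ = [[-7, 10, 10], [10, -22, 5], [-5, 15, -12]]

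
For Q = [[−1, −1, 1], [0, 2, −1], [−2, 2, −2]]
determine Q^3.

[[5, −1, 2], [−2, 2, 0], [−6, −2, 4]]

Q^2 = [[−1, 1, −2], [2, 2, 0], [6, 2, 0]]
Q^3 = [[5, −1, 2], [−2, 2, 0], [−6, −2, 4]]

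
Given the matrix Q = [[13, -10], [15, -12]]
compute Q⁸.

[[19171, -12610], [18915, -12354]]

tr Q = 1 and det Q = -6, so the characteristic polynomial is λ² − (1)λ + (-6) with roots 3 and -2.
Eigenvectors give P = [[1, -2], [1, -3]] with P⁻¹ = [[3, -2], [1, -1]], and Q = P·diag(3, -2)·P⁻¹.
Then Q⁸ = P·diag(6561, 256)·P⁻¹ = [[6561, -512], [6561, -768]] · [[3, -2], [1, -1]] = [[19171, -12610], [18915, -12354]].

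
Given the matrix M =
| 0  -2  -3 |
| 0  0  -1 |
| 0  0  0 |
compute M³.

M is strictly triangular, hence nilpotent: M³ = 0, so M³ = 0.

[[0, 0, 0], [0, 0, 0], [0, 0, 0]]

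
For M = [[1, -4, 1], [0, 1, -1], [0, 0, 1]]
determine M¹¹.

[[1, -44, 231], [0, 1, -11], [0, 0, 1]]

M = I + N where N = [[0, -4, 1], [0, 0, -1], [0, 0, 0]] is strictly upper-triangular, so N³ = 0.
(I + N)¹¹ = I + 11·N + 55·N² = [[1, -44, 231], [0, 1, -11], [0, 0, 1]].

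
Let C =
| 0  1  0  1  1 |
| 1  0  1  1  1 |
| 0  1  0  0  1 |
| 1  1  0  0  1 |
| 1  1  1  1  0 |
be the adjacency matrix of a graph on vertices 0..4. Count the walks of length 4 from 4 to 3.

The number of length-4 walks from vertex 4 to vertex 3 is entry (4,3) of C^4, where C is the adjacency matrix.
C^2 = [[3, 2, 2, 2, 2], [2, 4, 1, 2, 3], [2, 1, 2, 2, 1], [2, 2, 2, 3, 2], [2, 3, 1, 2, 4]]
C^3 = [[6, 9, 4, 7, 9], [9, 8, 7, 9, 9], [4, 7, 2, 4, 7], [7, 9, 4, 6, 9], [9, 9, 7, 9, 8]]
C^4 = [[25, 26, 18, 24, 26], [26, 34, 17, 26, 33], [18, 17, 14, 18, 17], [24, 26, 18, 25, 26], [26, 33, 17, 26, 34]]

26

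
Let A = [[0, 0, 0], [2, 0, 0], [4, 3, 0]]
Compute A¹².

A is strictly triangular, hence nilpotent: A³ = 0, so A¹² = 0.

[[0, 0, 0], [0, 0, 0], [0, 0, 0]]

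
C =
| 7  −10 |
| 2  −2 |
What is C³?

[[103, −190], [38, −68]]

tr C = 5 and det C = 6, so the characteristic polynomial is λ² − (5)λ + (6) with roots 3 and 2.
Eigenvectors give P = [[5, 2], [2, 1]] with P⁻¹ = [[1, −2], [−2, 5]], and C = P·diag(3, 2)·P⁻¹.
Then C³ = P·diag(27, 8)·P⁻¹ = [[135, 16], [54, 8]] · [[1, −2], [−2, 5]] = [[103, −190], [38, −68]].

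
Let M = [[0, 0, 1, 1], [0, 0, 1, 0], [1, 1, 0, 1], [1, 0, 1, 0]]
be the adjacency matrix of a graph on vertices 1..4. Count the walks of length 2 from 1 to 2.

1

The number of length-2 walks from vertex 1 to vertex 2 is entry (1,2) of M^2, where M is the adjacency matrix.
M^2 = [[2, 1, 1, 1], [1, 1, 0, 1], [1, 0, 3, 1], [1, 1, 1, 2]]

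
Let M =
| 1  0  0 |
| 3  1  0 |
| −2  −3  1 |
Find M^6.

[[1, 0, 0], [18, 1, 0], [−147, −18, 1]]

M = I + N where N = [[0, 0, 0], [3, 0, 0], [−2, −3, 0]] is strictly lower-triangular, so N^3 = 0.
(I + N)^6 = I + 6·N + 15·N^2 = [[1, 0, 0], [18, 1, 0], [−147, −18, 1]].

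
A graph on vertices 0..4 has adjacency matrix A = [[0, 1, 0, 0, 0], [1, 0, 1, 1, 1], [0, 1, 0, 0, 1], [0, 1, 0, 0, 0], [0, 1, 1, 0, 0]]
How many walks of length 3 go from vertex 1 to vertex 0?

The number of length-3 walks from vertex 1 to vertex 0 is entry (1,0) of A³, where A is the adjacency matrix.
A² = [[1, 0, 1, 1, 1], [0, 4, 1, 0, 1], [1, 1, 2, 1, 1], [1, 0, 1, 1, 1], [1, 1, 1, 1, 2]]
A³ = [[0, 4, 1, 0, 1], [4, 2, 5, 4, 5], [1, 5, 2, 1, 3], [0, 4, 1, 0, 1], [1, 5, 3, 1, 2]]

4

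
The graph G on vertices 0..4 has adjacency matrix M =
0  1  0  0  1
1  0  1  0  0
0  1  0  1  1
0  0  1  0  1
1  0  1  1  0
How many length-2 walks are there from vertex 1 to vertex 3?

The number of length-2 walks from vertex 1 to vertex 3 is entry (1,3) of M², where M is the adjacency matrix.
M² = [[2, 0, 2, 1, 0], [0, 2, 0, 1, 2], [2, 0, 3, 1, 1], [1, 1, 1, 2, 1], [0, 2, 1, 1, 3]]

1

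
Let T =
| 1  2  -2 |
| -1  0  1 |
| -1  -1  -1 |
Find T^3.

T^2 = [[1, 4, 2], [-2, -3, 1], [1, -1, 2]]
T^3 = [[-5, 0, 0], [0, -5, 0], [0, 0, -5]]

[[-5, 0, 0], [0, -5, 0], [0, 0, -5]]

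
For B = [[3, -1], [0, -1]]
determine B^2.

[[9, -2], [0, 1]]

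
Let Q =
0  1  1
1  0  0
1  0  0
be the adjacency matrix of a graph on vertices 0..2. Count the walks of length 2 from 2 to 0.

0

The number of length-2 walks from vertex 2 to vertex 0 is entry (2,0) of Q^2, where Q is the adjacency matrix.
Q^2 = [[2, 0, 0], [0, 1, 1], [0, 1, 1]]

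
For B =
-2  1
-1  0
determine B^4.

B^2 = [[3, -2], [2, -1]]
B^3 = [[-4, 3], [-3, 2]]
B^4 = [[5, -4], [4, -3]]

[[5, -4], [4, -3]]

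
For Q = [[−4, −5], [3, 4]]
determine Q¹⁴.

Q² = I (check: tr Q = 0 and det Q = −1), so Q¹⁴ = I since 14 is even.

[[1, 0], [0, 1]]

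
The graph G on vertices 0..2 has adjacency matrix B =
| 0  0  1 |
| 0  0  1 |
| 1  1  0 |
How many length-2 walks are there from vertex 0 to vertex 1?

The number of length-2 walks from vertex 0 to vertex 1 is entry (0,1) of B^2, where B is the adjacency matrix.
B^2 = [[1, 1, 0], [1, 1, 0], [0, 0, 2]]

1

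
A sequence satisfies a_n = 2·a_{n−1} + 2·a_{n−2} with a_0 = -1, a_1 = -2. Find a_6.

With companion matrix M = [[2, 2], [1, 0]], [a_n, a_{n−1}]ᵀ = M·[a_{n−1}, a_{n−2}]ᵀ, so [a_6, a_5]ᵀ = M^5·[a_1, a_0]ᵀ.
M^5 = [[120, 88], [44, 32]], giving [a_6, a_5]ᵀ = [[-328], [-120]].

-328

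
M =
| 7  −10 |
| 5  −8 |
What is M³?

[[43, −70], [35, −62]]

tr M = −1 and det M = −6, so the characteristic polynomial is λ² − (−1)λ + (−6) with roots 2 and −3.
Eigenvectors give P = [[2, 1], [1, 1]] with P⁻¹ = [[1, −1], [−1, 2]], and M = P·diag(2, −3)·P⁻¹.
Then M³ = P·diag(8, −27)·P⁻¹ = [[16, −27], [8, −27]] · [[1, −1], [−1, 2]] = [[43, −70], [35, −62]].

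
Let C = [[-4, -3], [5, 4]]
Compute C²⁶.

C² = I (check: tr C = 0 and det C = -1), so C²⁶ = I since 26 is even.

[[1, 0], [0, 1]]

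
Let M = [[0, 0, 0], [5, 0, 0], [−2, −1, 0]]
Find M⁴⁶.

[[0, 0, 0], [0, 0, 0], [0, 0, 0]]

M is strictly triangular, hence nilpotent: M³ = 0, so M⁴⁶ = 0.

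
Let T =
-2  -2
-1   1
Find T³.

T² = [[6, 2], [1, 3]]
T³ = [[-14, -10], [-5, 1]]

[[-14, -10], [-5, 1]]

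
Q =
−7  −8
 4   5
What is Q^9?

[[−39367, −39368], [19684, 19685]]

tr Q = −2 and det Q = −3, so the characteristic polynomial is λ² − (−2)λ + (−3) with roots 1 and −3.
Eigenvectors give P = [[1, −2], [−1, 1]] with P⁻¹ = [[−1, −2], [−1, −1]], and Q = P·diag(1, −3)·P⁻¹.
Then Q^9 = P·diag(1, −19683)·P⁻¹ = [[1, 39366], [−1, −19683]] · [[−1, −2], [−1, −1]] = [[−39367, −39368], [19684, 19685]].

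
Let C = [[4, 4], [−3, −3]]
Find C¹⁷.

C² = C (a projection; rank 1, trace 1), so C¹⁷ = C.

[[4, 4], [−3, −3]]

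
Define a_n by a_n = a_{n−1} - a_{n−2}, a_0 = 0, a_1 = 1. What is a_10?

-1

With companion matrix C = [[1, -1], [1, 0]], [a_n, a_{n−1}]ᵀ = C·[a_{n−1}, a_{n−2}]ᵀ, so [a_10, a_9]ᵀ = C^9·[a_1, a_0]ᵀ.
C^9 = [[-1, 0], [0, -1]], giving [a_10, a_9]ᵀ = [[-1], [0]].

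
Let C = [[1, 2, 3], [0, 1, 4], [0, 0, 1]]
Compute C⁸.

C = I + N where N = [[0, 2, 3], [0, 0, 4], [0, 0, 0]] is strictly upper-triangular, so N³ = 0.
(I + N)⁸ = I + 8·N + 28·N² = [[1, 16, 248], [0, 1, 32], [0, 0, 1]].

[[1, 16, 248], [0, 1, 32], [0, 0, 1]]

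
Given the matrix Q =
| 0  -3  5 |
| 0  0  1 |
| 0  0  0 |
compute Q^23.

Q is strictly triangular, hence nilpotent: Q^3 = 0, so Q^23 = 0.

[[0, 0, 0], [0, 0, 0], [0, 0, 0]]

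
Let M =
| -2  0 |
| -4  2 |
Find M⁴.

tr M = 0 and det M = -4, so the characteristic polynomial is λ² − (0)λ + (-4) with roots 2 and -2.
Eigenvectors give P = [[0, 1], [-1, 1]] with P⁻¹ = [[1, -1], [1, 0]], and M = P·diag(2, -2)·P⁻¹.
Then M⁴ = P·diag(16, 16)·P⁻¹ = [[0, 16], [-16, 16]] · [[1, -1], [1, 0]] = [[16, 0], [0, 16]].

[[16, 0], [0, 16]]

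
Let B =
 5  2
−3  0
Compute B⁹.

tr B = 5 and det B = 6, so the characteristic polynomial is λ² − (5)λ + (6) with roots 3 and 2.
Eigenvectors give P = [[−1, −2], [1, 3]] with P⁻¹ = [[−3, −2], [1, 1]], and B = P·diag(3, 2)·P⁻¹.
Then B⁹ = P·diag(19683, 512)·P⁻¹ = [[−19683, −1024], [19683, 1536]] · [[−3, −2], [1, 1]] = [[58025, 38342], [−57513, −37830]].

[[58025, 38342], [−57513, −37830]]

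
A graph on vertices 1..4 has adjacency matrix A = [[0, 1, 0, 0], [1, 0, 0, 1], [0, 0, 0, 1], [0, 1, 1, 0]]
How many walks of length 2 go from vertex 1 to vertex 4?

1

The number of length-2 walks from vertex 1 to vertex 4 is entry (1,4) of A², where A is the adjacency matrix.
A² = [[1, 0, 0, 1], [0, 2, 1, 0], [0, 1, 1, 0], [1, 0, 0, 2]]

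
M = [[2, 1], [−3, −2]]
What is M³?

[[2, 1], [−3, −2]]

M² = [[1, 0], [0, 1]]
M³ = [[2, 1], [−3, −2]]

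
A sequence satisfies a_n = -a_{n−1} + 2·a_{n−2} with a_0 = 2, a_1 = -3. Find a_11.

-3413

With companion matrix T = [[-1, 2], [1, 0]], [a_n, a_{n−1}]ᵀ = T·[a_{n−1}, a_{n−2}]ᵀ, so [a_11, a_10]ᵀ = T¹⁰·[a_1, a_0]ᵀ.
T¹⁰ = [[683, -682], [-341, 342]], giving [a_11, a_10]ᵀ = [[-3413], [1707]].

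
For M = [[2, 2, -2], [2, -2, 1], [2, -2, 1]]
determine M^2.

[[4, 4, -4], [2, 6, -5], [2, 6, -5]]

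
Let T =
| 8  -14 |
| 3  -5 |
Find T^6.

[[442, -882], [189, -377]]

tr T = 3 and det T = 2, so the characteristic polynomial is λ² − (3)λ + (2) with roots 1 and 2.
Eigenvectors give P = [[2, 7], [1, 3]] with P⁻¹ = [[-3, 7], [1, -2]], and T = P·diag(1, 2)·P⁻¹.
Then T^6 = P·diag(1, 64)·P⁻¹ = [[2, 448], [1, 192]] · [[-3, 7], [1, -2]] = [[442, -882], [189, -377]].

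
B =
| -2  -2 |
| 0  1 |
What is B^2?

[[4, 2], [0, 1]]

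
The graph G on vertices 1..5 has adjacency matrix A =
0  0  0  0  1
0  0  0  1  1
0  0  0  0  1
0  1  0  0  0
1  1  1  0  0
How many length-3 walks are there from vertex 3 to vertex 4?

The number of length-3 walks from vertex 3 to vertex 4 is entry (3,4) of A^3, where A is the adjacency matrix.
A^2 = [[1, 1, 1, 0, 0], [1, 2, 1, 0, 0], [1, 1, 1, 0, 0], [0, 0, 0, 1, 1], [0, 0, 0, 1, 3]]
A^3 = [[0, 0, 0, 1, 3], [0, 0, 0, 2, 4], [0, 0, 0, 1, 3], [1, 2, 1, 0, 0], [3, 4, 3, 0, 0]]

1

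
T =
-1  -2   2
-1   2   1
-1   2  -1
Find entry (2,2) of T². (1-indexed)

8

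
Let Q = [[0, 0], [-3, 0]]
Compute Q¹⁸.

[[0, 0], [0, 0]]

Q is strictly triangular, hence nilpotent: Q² = 0, so Q¹⁸ = 0.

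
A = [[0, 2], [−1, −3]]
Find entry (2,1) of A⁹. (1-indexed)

tr A = −3 and det A = 2, so the characteristic polynomial is λ² − (−3)λ + (2) with roots −1 and −2.
Eigenvectors give P = [[2, −1], [−1, 1]] with P⁻¹ = [[1, 1], [1, 2]], and A = P·diag(−1, −2)·P⁻¹.
Then A⁹ = P·diag(−1, −512)·P⁻¹ = [[−2, 512], [1, −512]] · [[1, 1], [1, 2]] = [[510, 1022], [−511, −1023]].

−511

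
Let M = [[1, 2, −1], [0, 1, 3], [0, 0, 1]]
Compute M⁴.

M = I + N where N = [[0, 2, −1], [0, 0, 3], [0, 0, 0]] is strictly upper-triangular, so N³ = 0.
(I + N)⁴ = I + 4·N + 6·N² = [[1, 8, 32], [0, 1, 12], [0, 0, 1]].

[[1, 8, 32], [0, 1, 12], [0, 0, 1]]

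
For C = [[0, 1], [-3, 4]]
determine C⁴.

C² = [[-3, 4], [-12, 13]]
C³ = [[-12, 13], [-39, 40]]
C⁴ = [[-39, 40], [-120, 121]]

[[-39, 40], [-120, 121]]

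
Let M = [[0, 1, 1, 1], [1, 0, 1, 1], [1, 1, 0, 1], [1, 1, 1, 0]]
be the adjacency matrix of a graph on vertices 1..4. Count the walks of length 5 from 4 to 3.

The number of length-5 walks from vertex 4 to vertex 3 is entry (4,3) of M⁵, where M is the adjacency matrix.
M² = [[3, 2, 2, 2], [2, 3, 2, 2], [2, 2, 3, 2], [2, 2, 2, 3]]
M³ = [[6, 7, 7, 7], [7, 6, 7, 7], [7, 7, 6, 7], [7, 7, 7, 6]]
M⁴ = [[21, 20, 20, 20], [20, 21, 20, 20], [20, 20, 21, 20], [20, 20, 20, 21]]
M⁵ = [[60, 61, 61, 61], [61, 60, 61, 61], [61, 61, 60, 61], [61, 61, 61, 60]]

61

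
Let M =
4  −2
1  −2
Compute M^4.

M^2 = [[14, −4], [2, 2]]
M^3 = [[52, −20], [10, −8]]
M^4 = [[188, −64], [32, −4]]

[[188, −64], [32, −4]]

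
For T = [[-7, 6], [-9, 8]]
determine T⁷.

tr T = 1 and det T = -2, so the characteristic polynomial is λ² − (1)λ + (-2) with roots 2 and -1.
Eigenvectors give P = [[2, -1], [3, -1]] with P⁻¹ = [[-1, 1], [-3, 2]], and T = P·diag(2, -1)·P⁻¹.
Then T⁷ = P·diag(128, -1)·P⁻¹ = [[256, 1], [384, 1]] · [[-1, 1], [-3, 2]] = [[-259, 258], [-387, 386]].

[[-259, 258], [-387, 386]]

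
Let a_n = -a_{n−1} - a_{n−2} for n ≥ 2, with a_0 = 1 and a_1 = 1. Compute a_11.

With companion matrix C = [[-1, -1], [1, 0]], [a_n, a_{n−1}]ᵀ = C·[a_{n−1}, a_{n−2}]ᵀ, so [a_11, a_10]ᵀ = C¹⁰·[a_1, a_0]ᵀ.
C¹⁰ = [[-1, -1], [1, 0]], giving [a_11, a_10]ᵀ = [[-2], [1]].

-2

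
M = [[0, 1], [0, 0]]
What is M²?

[[0, 0], [0, 0]]

M is strictly triangular, hence nilpotent: M² = 0, so M² = 0.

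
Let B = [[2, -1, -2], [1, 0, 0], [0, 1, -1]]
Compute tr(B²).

3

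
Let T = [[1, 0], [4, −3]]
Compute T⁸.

[[1, 0], [−6560, 6561]]

tr T = −2 and det T = −3, so the characteristic polynomial is λ² − (−2)λ + (−3) with roots 1 and −3.
Eigenvectors give P = [[1, 0], [1, −1]] with P⁻¹ = [[1, 0], [1, −1]], and T = P·diag(1, −3)·P⁻¹.
Then T⁸ = P·diag(1, 6561)·P⁻¹ = [[1, 0], [1, −6561]] · [[1, 0], [1, −1]] = [[1, 0], [−6560, 6561]].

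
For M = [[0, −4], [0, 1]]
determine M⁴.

M² = [[0, −4], [0, 1]]
M³ = [[0, −4], [0, 1]]
M⁴ = [[0, −4], [0, 1]]

[[0, −4], [0, 1]]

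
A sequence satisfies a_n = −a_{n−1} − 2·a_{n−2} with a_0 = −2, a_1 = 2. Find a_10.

With companion matrix A = [[−1, −2], [1, 0]], [a_n, a_{n−1}]ᵀ = A·[a_{n−1}, a_{n−2}]ᵀ, so [a_10, a_9]ᵀ = A^9·[a_1, a_0]ᵀ.
A^9 = [[11, 34], [−17, −6]], giving [a_10, a_9]ᵀ = [[−46], [−22]].

−46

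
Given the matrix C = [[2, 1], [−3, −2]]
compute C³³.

[[2, 1], [−3, −2]]

C² = I (check: tr C = 0 and det C = −1), so C³³ = C since 33 is odd.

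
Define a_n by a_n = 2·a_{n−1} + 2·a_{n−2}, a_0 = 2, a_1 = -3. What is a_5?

-68

With companion matrix A = [[2, 2], [1, 0]], [a_n, a_{n−1}]ᵀ = A·[a_{n−1}, a_{n−2}]ᵀ, so [a_5, a_4]ᵀ = A⁴·[a_1, a_0]ᵀ.
A⁴ = [[44, 32], [16, 12]], giving [a_5, a_4]ᵀ = [[-68], [-24]].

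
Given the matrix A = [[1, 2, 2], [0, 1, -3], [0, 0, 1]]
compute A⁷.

A = I + N where N = [[0, 2, 2], [0, 0, -3], [0, 0, 0]] is strictly upper-triangular, so N³ = 0.
(I + N)⁷ = I + 7·N + 21·N² = [[1, 14, -112], [0, 1, -21], [0, 0, 1]].

[[1, 14, -112], [0, 1, -21], [0, 0, 1]]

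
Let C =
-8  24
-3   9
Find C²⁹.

[[-8, 24], [-3, 9]]

C² = C (a projection; rank 1, trace 1), so C²⁹ = C.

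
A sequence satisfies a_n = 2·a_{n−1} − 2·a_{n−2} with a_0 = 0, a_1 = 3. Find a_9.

With companion matrix C = [[2, −2], [1, 0]], [a_n, a_{n−1}]ᵀ = C·[a_{n−1}, a_{n−2}]ᵀ, so [a_9, a_8]ᵀ = C⁸·[a_1, a_0]ᵀ.
C⁸ = [[16, 0], [0, 16]], giving [a_9, a_8]ᵀ = [[48], [0]].

48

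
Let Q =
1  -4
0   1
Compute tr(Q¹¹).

2

Q = I + N where N = [[0, -4], [0, 0]] is strictly upper-triangular, so N² = 0.
(I + N)¹¹ = I + 11·N = [[1, -44], [0, 1]].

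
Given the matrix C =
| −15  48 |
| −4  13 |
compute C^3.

[[−111, 336], [−28, 85]]

tr C = −2 and det C = −3, so the characteristic polynomial is λ² − (−2)λ + (−3) with roots −3 and 1.
Eigenvectors give P = [[4, −3], [1, −1]] with P⁻¹ = [[1, −3], [1, −4]], and C = P·diag(−3, 1)·P⁻¹.
Then C^3 = P·diag(−27, 1)·P⁻¹ = [[−108, −3], [−27, −1]] · [[1, −3], [1, −4]] = [[−111, 336], [−28, 85]].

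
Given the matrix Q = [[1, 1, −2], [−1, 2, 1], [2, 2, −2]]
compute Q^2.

[[−4, −1, 3], [−1, 5, 2], [−4, 2, 2]]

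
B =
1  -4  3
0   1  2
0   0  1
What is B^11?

B = I + N where N = [[0, -4, 3], [0, 0, 2], [0, 0, 0]] is strictly upper-triangular, so N^3 = 0.
(I + N)^11 = I + 11·N + 55·N^2 = [[1, -44, -407], [0, 1, 22], [0, 0, 1]].

[[1, -44, -407], [0, 1, 22], [0, 0, 1]]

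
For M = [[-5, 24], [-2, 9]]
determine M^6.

tr M = 4 and det M = 3, so the characteristic polynomial is λ² − (4)λ + (3) with roots 1 and 3.
Eigenvectors give P = [[4, 3], [1, 1]] with P⁻¹ = [[1, -3], [-1, 4]], and M = P·diag(1, 3)·P⁻¹.
Then M^6 = P·diag(1, 729)·P⁻¹ = [[4, 2187], [1, 729]] · [[1, -3], [-1, 4]] = [[-2183, 8736], [-728, 2913]].

[[-2183, 8736], [-728, 2913]]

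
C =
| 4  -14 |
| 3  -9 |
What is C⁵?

tr C = -5 and det C = 6, so the characteristic polynomial is λ² − (-5)λ + (6) with roots -2 and -3.
Eigenvectors give P = [[-7, -2], [-3, -1]] with P⁻¹ = [[-1, 2], [3, -7]], and C = P·diag(-2, -3)·P⁻¹.
Then C⁵ = P·diag(-32, -243)·P⁻¹ = [[224, 486], [96, 243]] · [[-1, 2], [3, -7]] = [[1234, -2954], [633, -1509]].

[[1234, -2954], [633, -1509]]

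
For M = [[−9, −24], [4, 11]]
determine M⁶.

tr M = 2 and det M = −3, so the characteristic polynomial is λ² − (2)λ + (−3) with roots 3 and −1.
Eigenvectors give P = [[−2, 3], [1, −1]] with P⁻¹ = [[1, 3], [1, 2]], and M = P·diag(3, −1)·P⁻¹.
Then M⁶ = P·diag(729, 1)·P⁻¹ = [[−1458, 3], [729, −1]] · [[1, 3], [1, 2]] = [[−1455, −4368], [728, 2185]].

[[−1455, −4368], [728, 2185]]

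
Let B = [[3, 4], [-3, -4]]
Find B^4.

[[-3, -4], [3, 4]]

B^2 = [[-3, -4], [3, 4]]
B^3 = [[3, 4], [-3, -4]]
B^4 = [[-3, -4], [3, 4]]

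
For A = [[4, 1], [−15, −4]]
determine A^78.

A² = I (check: tr A = 0 and det A = −1), so A^78 = I since 78 is even.

[[1, 0], [0, 1]]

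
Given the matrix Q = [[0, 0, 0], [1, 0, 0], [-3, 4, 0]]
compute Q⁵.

[[0, 0, 0], [0, 0, 0], [0, 0, 0]]

Q is strictly triangular, hence nilpotent: Q³ = 0, so Q⁵ = 0.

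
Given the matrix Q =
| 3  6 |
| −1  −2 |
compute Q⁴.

Q² = Q (a projection; rank 1, trace 1), so Q⁴ = Q.

[[3, 6], [−1, −2]]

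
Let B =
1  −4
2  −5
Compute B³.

tr B = −4 and det B = 3, so the characteristic polynomial is λ² − (−4)λ + (3) with roots −3 and −1.
Eigenvectors give P = [[−1, 2], [−1, 1]] with P⁻¹ = [[1, −2], [1, −1]], and B = P·diag(−3, −1)·P⁻¹.
Then B³ = P·diag(−27, −1)·P⁻¹ = [[27, −2], [27, −1]] · [[1, −2], [1, −1]] = [[25, −52], [26, −53]].

[[25, −52], [26, −53]]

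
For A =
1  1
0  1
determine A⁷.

[[1, 7], [0, 1]]

A = I + N where N = [[0, 1], [0, 0]] is strictly upper-triangular, so N² = 0.
(I + N)⁷ = I + 7·N = [[1, 7], [0, 1]].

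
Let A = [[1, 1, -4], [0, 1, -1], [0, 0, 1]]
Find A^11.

A = I + N where N = [[0, 1, -4], [0, 0, -1], [0, 0, 0]] is strictly upper-triangular, so N^3 = 0.
(I + N)^11 = I + 11·N + 55·N^2 = [[1, 11, -99], [0, 1, -11], [0, 0, 1]].

[[1, 11, -99], [0, 1, -11], [0, 0, 1]]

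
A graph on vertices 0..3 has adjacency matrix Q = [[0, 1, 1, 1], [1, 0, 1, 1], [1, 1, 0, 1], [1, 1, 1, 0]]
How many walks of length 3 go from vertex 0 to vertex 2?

The number of length-3 walks from vertex 0 to vertex 2 is entry (0,2) of Q³, where Q is the adjacency matrix.
Q² = [[3, 2, 2, 2], [2, 3, 2, 2], [2, 2, 3, 2], [2, 2, 2, 3]]
Q³ = [[6, 7, 7, 7], [7, 6, 7, 7], [7, 7, 6, 7], [7, 7, 7, 6]]

7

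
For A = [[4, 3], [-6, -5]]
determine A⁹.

tr A = -1 and det A = -2, so the characteristic polynomial is λ² − (-1)λ + (-2) with roots 1 and -2.
Eigenvectors give P = [[1, 1], [-1, -2]] with P⁻¹ = [[2, 1], [-1, -1]], and A = P·diag(1, -2)·P⁻¹.
Then A⁹ = P·diag(1, -512)·P⁻¹ = [[1, -512], [-1, 1024]] · [[2, 1], [-1, -1]] = [[514, 513], [-1026, -1025]].

[[514, 513], [-1026, -1025]]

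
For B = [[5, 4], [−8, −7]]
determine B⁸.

tr B = −2 and det B = −3, so the characteristic polynomial is λ² − (−2)λ + (−3) with roots 1 and −3.
Eigenvectors give P = [[−1, −1], [1, 2]] with P⁻¹ = [[−2, −1], [1, 1]], and B = P·diag(1, −3)·P⁻¹.
Then B⁸ = P·diag(1, 6561)·P⁻¹ = [[−1, −6561], [1, 13122]] · [[−2, −1], [1, 1]] = [[−6559, −6560], [13120, 13121]].

[[−6559, −6560], [13120, 13121]]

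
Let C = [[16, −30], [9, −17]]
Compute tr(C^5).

tr C = −1 and det C = −2, so the characteristic polynomial is λ² − (−1)λ + (−2) with roots −2 and 1.
Eigenvectors give P = [[−5, 2], [−3, 1]] with P⁻¹ = [[1, −2], [3, −5]], and C = P·diag(−2, 1)·P⁻¹.
Then C^5 = P·diag(−32, 1)·P⁻¹ = [[160, 2], [96, 1]] · [[1, −2], [3, −5]] = [[166, −330], [99, −197]].

−31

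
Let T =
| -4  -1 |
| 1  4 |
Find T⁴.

T² = [[15, 0], [0, 15]]
T³ = [[-60, -15], [15, 60]]
T⁴ = [[225, 0], [0, 225]]

[[225, 0], [0, 225]]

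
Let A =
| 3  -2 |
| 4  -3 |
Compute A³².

[[1, 0], [0, 1]]

A² = I (check: tr A = 0 and det A = -1), so A³² = I since 32 is even.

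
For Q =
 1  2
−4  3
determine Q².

[[−7, 8], [−16, 1]]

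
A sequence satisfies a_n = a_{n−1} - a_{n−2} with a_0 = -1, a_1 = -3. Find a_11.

With companion matrix Q = [[1, -1], [1, 0]], [a_n, a_{n−1}]ᵀ = Q·[a_{n−1}, a_{n−2}]ᵀ, so [a_11, a_10]ᵀ = Q¹⁰·[a_1, a_0]ᵀ.
Q¹⁰ = [[-1, 1], [-1, 0]], giving [a_11, a_10]ᵀ = [[2], [3]].

2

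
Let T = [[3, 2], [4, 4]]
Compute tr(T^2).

41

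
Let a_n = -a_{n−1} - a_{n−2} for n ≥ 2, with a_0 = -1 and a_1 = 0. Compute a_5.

1

With companion matrix A = [[-1, -1], [1, 0]], [a_n, a_{n−1}]ᵀ = A·[a_{n−1}, a_{n−2}]ᵀ, so [a_5, a_4]ᵀ = A^4·[a_1, a_0]ᵀ.
A^4 = [[-1, -1], [1, 0]], giving [a_5, a_4]ᵀ = [[1], [0]].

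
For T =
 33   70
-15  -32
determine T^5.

tr T = 1 and det T = -6, so the characteristic polynomial is λ² − (1)λ + (-6) with roots -2 and 3.
Eigenvectors give P = [[-2, 7], [1, -3]] with P⁻¹ = [[3, 7], [1, 2]], and T = P·diag(-2, 3)·P⁻¹.
Then T^5 = P·diag(-32, 243)·P⁻¹ = [[64, 1701], [-32, -729]] · [[3, 7], [1, 2]] = [[1893, 3850], [-825, -1682]].

[[1893, 3850], [-825, -1682]]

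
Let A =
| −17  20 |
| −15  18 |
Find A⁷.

[[−7073, 9260], [−6945, 9132]]

tr A = 1 and det A = −6, so the characteristic polynomial is λ² − (1)λ + (−6) with roots −2 and 3.
Eigenvectors give P = [[4, 1], [3, 1]] with P⁻¹ = [[1, −1], [−3, 4]], and A = P·diag(−2, 3)·P⁻¹.
Then A⁷ = P·diag(−128, 2187)·P⁻¹ = [[−512, 2187], [−384, 2187]] · [[1, −1], [−3, 4]] = [[−7073, 9260], [−6945, 9132]].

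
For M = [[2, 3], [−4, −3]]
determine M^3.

M^2 = [[−8, −3], [4, −3]]
M^3 = [[−4, −15], [20, 21]]

[[−4, −15], [20, 21]]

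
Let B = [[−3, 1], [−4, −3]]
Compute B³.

[[9, 23], [−92, 9]]

B² = [[5, −6], [24, 5]]
B³ = [[9, 23], [−92, 9]]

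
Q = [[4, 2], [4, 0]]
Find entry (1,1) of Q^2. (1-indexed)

24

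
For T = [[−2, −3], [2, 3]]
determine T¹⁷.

[[−2, −3], [2, 3]]

T² = T (a projection; rank 1, trace 1), so T¹⁷ = T.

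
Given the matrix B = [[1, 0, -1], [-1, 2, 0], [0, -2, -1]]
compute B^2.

[[1, 2, 0], [-3, 4, 1], [2, -2, 1]]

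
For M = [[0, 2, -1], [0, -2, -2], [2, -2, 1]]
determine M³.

M² = [[-2, -2, -5], [-4, 8, 2], [2, 6, 3]]
M³ = [[-10, 10, 1], [4, -28, -10], [6, -14, -11]]

[[-10, 10, 1], [4, -28, -10], [6, -14, -11]]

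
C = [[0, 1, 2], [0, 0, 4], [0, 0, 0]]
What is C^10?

[[0, 0, 0], [0, 0, 0], [0, 0, 0]]

C is strictly triangular, hence nilpotent: C^3 = 0, so C^10 = 0.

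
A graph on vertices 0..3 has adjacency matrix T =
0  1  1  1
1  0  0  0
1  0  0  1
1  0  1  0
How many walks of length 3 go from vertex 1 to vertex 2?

The number of length-3 walks from vertex 1 to vertex 2 is entry (1,2) of T³, where T is the adjacency matrix.
T² = [[3, 0, 1, 1], [0, 1, 1, 1], [1, 1, 2, 1], [1, 1, 1, 2]]
T³ = [[2, 3, 4, 4], [3, 0, 1, 1], [4, 1, 2, 3], [4, 1, 3, 2]]

1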